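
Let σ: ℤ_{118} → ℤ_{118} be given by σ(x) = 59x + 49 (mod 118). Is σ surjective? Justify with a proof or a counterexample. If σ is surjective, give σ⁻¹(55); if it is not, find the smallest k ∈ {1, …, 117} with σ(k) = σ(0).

2

Since gcd(59, 118) = 59, we have 59x ≡ 0 (mod 59) for all x, so σ(x) ≡ 49 (mod 59).
But 0 ≢ 49 (mod 59), so 0 ∈ ℤ_{118} has no preimage. So σ is not surjective.
Since σ is not surjective, we find the least positive k with σ(k) = σ(0): this means 59k ≡ 0 (mod 118), i.e. 118 ∣ 59k. Since gcd(59, 118) = 59, dividing through by 59 this holds exactly when 2 ∣ k.
The smallest positive such k is 2.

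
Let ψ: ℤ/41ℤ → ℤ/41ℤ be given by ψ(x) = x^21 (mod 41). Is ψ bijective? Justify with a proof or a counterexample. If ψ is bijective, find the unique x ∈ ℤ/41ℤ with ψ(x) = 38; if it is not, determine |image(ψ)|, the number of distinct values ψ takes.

3

Since 41 is prime, the nonzero elements of ℤ/41ℤ form a cyclic group of order 40.
As gcd(21, 40) = 1, raising to the 21st power is a bijection on this group: if s^21 ≡ t^21 then (st^{−1})^21 = 1, and the only element of order dividing gcd(21, 40) = 1 is 1, so s = t.
With ψ(0) = 0 this makes ψ injective on all of ℤ/41ℤ, hence bijective (finite equal-size domain and codomain). In particular ψ is bijective.
Since ψ is bijective, we find the preimage of 38. The inverse of x ↦ x^21 on (ℤ/41ℤ)^× is x ↦ x^21, because 21·21 = 441 = 11·40 + 1 ≡ 1 (mod 40) and x^{40} = 1 for x ≠ 0 (Fermat). So ψ⁻¹(38) = 38^21 mod 41.
Repeated squaring mod 41: 38^1 ≡ 38, 38^2 ≡ 38² = 1444 ≡ 9, 38^4 ≡ 9² = 81 ≡ 40, 38^8 ≡ 40² = 1600 ≡ 1, 38^16 ≡ 1² = 1. Since 21 = 16 + 4 + 1, 38^21 ≡ 1·40·38: 1·40 = 40, then 40·38 = 1520 ≡ 3. So 38^21 ≡ 3 (mod 41).
Hence ψ⁻¹(38) = 3.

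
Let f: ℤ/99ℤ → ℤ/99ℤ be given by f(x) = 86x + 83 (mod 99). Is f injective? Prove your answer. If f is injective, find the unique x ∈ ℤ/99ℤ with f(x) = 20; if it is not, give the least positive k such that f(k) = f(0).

81

By definition, f is injective when f(x_1) = f(x_2) forces x_1 = x_2.
Suppose f(x_1) = f(x_2) in ℤ/99ℤ. Then 86x_1 + 83 ≡ 86x_2 + 83 (mod 99), thus 86(x_1 − x_2) ≡ 0 (mod 99).
Since gcd(86, 99) = 1, 86 is invertible modulo 99, hence x_1 − x_2 ≡ 0 (mod 99), i.e. x_1 = x_2.
Hence f is injective.
We now compute 86⁻¹ mod 99 explicitly. Euclid's algorithm: 99 = 1·86 + 13, 86 = 6·13 + 8, 13 = 1·8 + 5, 8 = 1·5 + 3, 5 = 1·3 + 2, 3 = 1·2 + 1; back-substituting gives 1 = 38·86 − 33·99, so 86⁻¹ ≡ 38 (mod 99).
Since f is injective, we compute f⁻¹(20): solve 86x + 83 ≡ 20 (mod 99), i.e. 86x ≡ 36 (mod 99).
Multiplying by 86⁻¹ = 38 gives x ≡ 38·36 = 1368 = 13·99 + 81 ≡ 81 (mod 99).
Check: f(81) = 86·81 + 83 = 7049 = 71·99 + 20 ≡ 20 (mod 99).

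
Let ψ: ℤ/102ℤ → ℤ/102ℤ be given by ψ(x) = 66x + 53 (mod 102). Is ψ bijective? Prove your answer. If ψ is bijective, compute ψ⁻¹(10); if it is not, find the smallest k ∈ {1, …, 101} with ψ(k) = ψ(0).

By definition, injectivity means: for all u, v in the domain, ψ(u) = ψ(v) implies u = v.
We have gcd(66, 102) = 6 > 1. Taking u = 0 and v = 17: ψ(0) = 53 and ψ(17) = 66·17 + 53 = 1175 ≡ 53 (mod 102).
So ψ(0) = ψ(17) while 0 ≠ 17, hence ψ is not injective, hence not bijective.
Since ψ is not bijective, we find the least positive k with ψ(k) = ψ(0): this means 66k ≡ 0 (mod 102), i.e. 102 ∣ 66k. Since gcd(66, 102) = 6, dividing through by 6 this holds exactly when 17 ∣ 11k, and as gcd(11, 17) = 1, exactly when 17 ∣ k.
The smallest positive such k is 17.

17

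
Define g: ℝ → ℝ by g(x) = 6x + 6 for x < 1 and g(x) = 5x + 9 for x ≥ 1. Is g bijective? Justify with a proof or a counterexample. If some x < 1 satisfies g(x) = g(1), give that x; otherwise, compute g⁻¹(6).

0

Both pieces are strictly increasing (slopes 6 and 5), so each is injective on its own interval.
The left piece maps (−∞, 1) onto (−∞, 12); the right piece maps [1, ∞) onto [14, ∞).
The images leave a gap (12 has no preimage), so g is not surjective, hence not bijective.
Because the two images are disjoint, no x < 1 has g(x) = g(1), so we compute g⁻¹(6): 6 lies in (−∞, 12), so solve 6x + 6 = 6: x = (6 − 6)/6 = 0.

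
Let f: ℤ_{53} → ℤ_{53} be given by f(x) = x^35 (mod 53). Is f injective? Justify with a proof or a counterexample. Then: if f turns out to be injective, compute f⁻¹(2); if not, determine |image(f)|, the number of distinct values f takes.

Since 53 is prime, the nonzero elements of ℤ_{53} form a cyclic group of order 52.
As gcd(35, 52) = 1, raising to the 35th power is a bijection on this group: if a^35 ≡ b^35 then (ab^{−1})^35 = 1, and the only element of order dividing gcd(35, 52) = 1 is 1, so a = b.
With f(0) = 0 this makes f injective on all of ℤ_{53}, hence bijective (finite equal-size domain and codomain). In particular f is injective.
Since f is injective, we find the preimage of 2. The inverse of x ↦ x^35 on (ℤ_{53})^× is x ↦ x^3, because 35·3 = 105 = 2·52 + 1 ≡ 1 (mod 52) and x^{52} = 1 for x ≠ 0 (Fermat). So f⁻¹(2) = 2^3 mod 53.
Repeated squaring mod 53: 2^1 ≡ 2, 2^2 ≡ 2² = 4. Since 3 = 2 + 1, 2^3 ≡ 4·2: 4·2 = 8. So 2^3 ≡ 8 (mod 53).
Hence f⁻¹(2) = 8.

8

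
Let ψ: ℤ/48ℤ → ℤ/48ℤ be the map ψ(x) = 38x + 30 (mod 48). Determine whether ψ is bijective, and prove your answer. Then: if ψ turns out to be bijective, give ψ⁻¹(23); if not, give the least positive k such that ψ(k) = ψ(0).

24

Recall that injectivity means: for all u, v in the domain, ψ(u) = ψ(v) implies u = v.
We have gcd(38, 48) = 2 > 1. Taking u = 0 and v = 24: ψ(0) = 30 and ψ(24) = 38·24 + 30 = 942 ≡ 30 (mod 48).
So ψ(0) = ψ(24) while 0 ≠ 24, hence ψ is not injective, hence not bijective.
Since ψ is not bijective, we find the least positive k with ψ(k) = ψ(0): this means 38k ≡ 0 (mod 48), i.e. 48 ∣ 38k. Since gcd(38, 48) = 2, dividing through by 2 this holds exactly when 24 ∣ 19k, and as gcd(19, 24) = 1, exactly when 24 ∣ k.
The smallest positive such k is 24.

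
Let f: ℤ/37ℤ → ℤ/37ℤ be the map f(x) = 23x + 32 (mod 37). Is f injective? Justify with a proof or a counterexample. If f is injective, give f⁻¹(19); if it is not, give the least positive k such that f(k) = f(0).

Suppose f(x_1) = f(x_2) in ℤ/37ℤ. Then 23x_1 + 32 ≡ 23x_2 + 32 (mod 37), so 23(x_1 − x_2) ≡ 0 (mod 37).
Since gcd(23, 37) = 1, 23 is invertible modulo 37, so x_1 − x_2 ≡ 0 (mod 37), i.e. x_1 = x_2.
Therefore f is injective.
We now compute 23⁻¹ mod 37 explicitly. Euclid's algorithm: 37 = 1·23 + 14, 23 = 1·14 + 9, 14 = 1·9 + 5, 9 = 1·5 + 4, 5 = 1·4 + 1; back-substituting gives 1 = 29·23 − 18·37, so 23⁻¹ ≡ 29 (mod 37).
Since f is injective, we find f⁻¹(19): we need 23x ≡ 19 − 32 ≡ 24 (mod 37). Using 23⁻¹ = 29: x ≡ 29·24 = 696 = 18·37 + 30, so x = 30.
Check: f(30) = 23·30 + 32 = 722 = 19·37 + 19 ≡ 19 (mod 37).

30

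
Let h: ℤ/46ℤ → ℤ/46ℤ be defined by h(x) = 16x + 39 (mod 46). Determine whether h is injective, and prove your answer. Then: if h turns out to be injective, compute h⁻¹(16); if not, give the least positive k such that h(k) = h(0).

23

We have gcd(16, 46) = 2 > 1. Taking a = 0 and b = 23: h(0) = 39 and h(23) = 16·23 + 39 = 407 ≡ 39 (mod 46).
So h(0) = h(23) while 0 ≠ 23, hence h is not injective.
Since h is not injective, we find the least positive k with h(k) = h(0): this means 16k ≡ 0 (mod 46), i.e. 46 ∣ 16k. Since gcd(16, 46) = 2, dividing through by 2 this holds exactly when 23 ∣ 8k, and as gcd(8, 23) = 1, exactly when 23 ∣ k.
The smallest positive such k is 23.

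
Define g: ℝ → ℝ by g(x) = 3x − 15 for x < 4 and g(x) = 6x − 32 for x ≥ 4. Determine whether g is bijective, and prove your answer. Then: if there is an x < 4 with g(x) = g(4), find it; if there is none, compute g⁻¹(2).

7/3

Both pieces are strictly increasing (slopes 3 and 6), so each is injective on its own interval.
The left piece maps (−∞, 4) onto (−∞, −3); the right piece maps [4, ∞) onto [−8, ∞).
These images overlap. In particular g(4) = −8 (right piece), and solving 3x − 15 = −8 on the left piece gives x = 7/3 < 4.
So g(7/3) = g(4) with 7/3 ≠ 4, and g is not injective, hence not bijective. This x = 7/3 is the requested value below 4.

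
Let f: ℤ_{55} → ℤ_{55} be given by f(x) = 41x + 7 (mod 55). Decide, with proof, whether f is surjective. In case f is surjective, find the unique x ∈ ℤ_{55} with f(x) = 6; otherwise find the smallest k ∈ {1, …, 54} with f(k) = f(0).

4

Since gcd(41, 55) = 1, 41 is invertible modulo 55. Euclid's algorithm: 55 = 1·41 + 14, 41 = 2·14 + 13, 14 = 1·13 + 1; back-substituting gives 1 = 51·41 − 38·55, so 41⁻¹ ≡ 51 (mod 55).
Then y ↦ 51(y − 7) is a two-sided inverse to f, so every y ∈ ℤ_{55} has a preimage.
Hence f is surjective.
Since f is surjective, we compute f⁻¹(6): solve 41x + 7 ≡ 6 (mod 55), i.e. 41x ≡ 54 (mod 55).
Multiplying by 41⁻¹ = 51 gives x ≡ 51·54 = 2754 = 50·55 + 4 ≡ 4 (mod 55).
Check: f(4) = 41·4 + 7 = 171 = 3·55 + 6 ≡ 6 (mod 55).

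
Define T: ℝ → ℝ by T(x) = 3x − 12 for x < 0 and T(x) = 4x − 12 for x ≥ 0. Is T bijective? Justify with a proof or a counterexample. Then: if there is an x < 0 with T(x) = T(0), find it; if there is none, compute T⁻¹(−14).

-2/3

Both pieces are strictly increasing (slopes 3 and 4), so each is injective on its own interval.
The left piece maps (−∞, 0) onto (−∞, −12); the right piece maps [0, ∞) onto [−12, ∞).
Since −12 = −12, the images partition ℝ: T is injective and surjective, hence bijective.
Because the two images are disjoint, no x < 0 has T(x) = T(0), so we compute T⁻¹(−14): −14 lies in (−∞, −12), so solve 3x − 12 = −14: x = (−14 + 12)/3 = −2/3.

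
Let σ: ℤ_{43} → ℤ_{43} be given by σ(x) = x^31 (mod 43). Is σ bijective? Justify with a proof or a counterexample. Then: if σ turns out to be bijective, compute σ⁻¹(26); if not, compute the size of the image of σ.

18

Since 43 is prime, the nonzero elements of ℤ_{43} form a cyclic group of order 42.
As gcd(31, 42) = 1, raising to the 31st power is a bijection on this group: if x_1^31 ≡ x_2^31 then (x_1x_2^{−1})^31 = 1, and the only element of order dividing gcd(31, 42) = 1 is 1, so x_1 = x_2.
With σ(0) = 0 this makes σ injective on all of ℤ_{43}, hence bijective (finite equal-size domain and codomain). In particular σ is bijective.
Since σ is bijective, we find the preimage of 26. The inverse of x ↦ x^31 on (ℤ_{43})^× is x ↦ x^19, because 31·19 = 589 = 14·42 + 1 ≡ 1 (mod 42) and x^{42} = 1 for x ≠ 0 (Fermat). So σ⁻¹(26) = 26^19 mod 43.
Repeated squaring mod 43: 26^1 ≡ 26, 26^2 ≡ 26² = 676 ≡ 31, 26^4 ≡ 31² = 961 ≡ 15, 26^8 ≡ 15² = 225 ≡ 10, 26^16 ≡ 10² = 100 ≡ 14. Since 19 = 16 + 2 + 1, 26^19 ≡ 14·31·26: 14·31 = 434 ≡ 4, then 4·26 = 104 ≡ 18. So 26^19 ≡ 18 (mod 43).
Hence σ⁻¹(26) = 18.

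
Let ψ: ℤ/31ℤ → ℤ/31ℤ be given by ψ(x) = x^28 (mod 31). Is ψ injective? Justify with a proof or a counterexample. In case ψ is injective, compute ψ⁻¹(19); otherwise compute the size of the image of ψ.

ψ(15): Repeated squaring mod 31: 15^1 ≡ 15, 15^2 ≡ 15² = 225 ≡ 8, 15^4 ≡ 8² = 64 ≡ 2, 15^8 ≡ 2² = 4, 15^16 ≡ 4² = 16. Since 28 = 16 + 8 + 4, 15^28 ≡ 16·4·2: 16·4 = 64 ≡ 2, then 2·2 = 4. So 15^28 ≡ 4 (mod 31).
ψ(16): Repeated squaring mod 31: 16^1 ≡ 16, 16^2 ≡ 16² = 256 ≡ 8, 16^4 ≡ 8² = 64 ≡ 2, 16^8 ≡ 2² = 4, 16^16 ≡ 4² = 16. Since 28 = 16 + 8 + 4, 16^28 ≡ 16·4·2: 16·4 = 64 ≡ 2, then 2·2 = 4. So 16^28 ≡ 4 (mod 31).
So ψ(15) = ψ(16) = 4 while 15 ≠ 16, so ψ is not injective.
Since ψ is not injective, we determine |image(ψ)|. Computing x^28 mod 31 for each x (by repeated squaring, reducing mod 31 at every step), the values ψ(0), ψ(1), …, ψ(30) are: 0, 1, 8, 7, 2, 5, 25, 19, 16, 18, 9, 10, 14, 20, 28, 4, 4, 28, 20, 14, 10, 9, 18, 16, 19, 25, 5, 2, 7, 8, 1.
The distinct values are {0, 1, 2, 4, 5, 7, 8, 9, 10, 14, 16, 18, 19, 20, 25, 28}; there are 16 of them.

16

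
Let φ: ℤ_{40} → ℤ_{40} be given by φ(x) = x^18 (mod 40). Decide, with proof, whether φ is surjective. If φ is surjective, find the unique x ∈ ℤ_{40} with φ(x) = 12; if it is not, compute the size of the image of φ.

φ(4): Repeated squaring mod 40: 4^1 ≡ 4, 4^2 ≡ 4² = 16, 4^4 ≡ 16² = 256 ≡ 16, 4^8 ≡ 16² = 256 ≡ 16, 4^16 ≡ 16² = 256 ≡ 16. Since 18 = 16 + 2, 4^18 ≡ 16·16: 16·16 = 256 ≡ 16. So 4^18 ≡ 16 (mod 40).
φ(6): Repeated squaring mod 40: 6^1 ≡ 6, 6^2 ≡ 6² = 36, 6^4 ≡ 36² = 1296 ≡ 16, 6^8 ≡ 16² = 256 ≡ 16, 6^16 ≡ 16² = 256 ≡ 16. Since 18 = 16 + 2, 6^18 ≡ 16·36: 16·36 = 576 ≡ 16. So 6^18 ≡ 16 (mod 40).
So φ(4) = φ(6) = 16 while 4 ≠ 6, therefore φ is not injective.
A non-injective map from the 40-element set ℤ_{40} to itself takes at most 39 distinct values, so it cannot be surjective. Hence φ is not surjective.
Since φ is not surjective, we determine |image(φ)|. Computing x^18 mod 40 for each x (by repeated squaring, reducing mod 40 at every step), the values φ(0), φ(1), …, φ(39) are: 0, 1, 24, 9, 16, 25, 16, 9, 24, 1, 0, 1, 24, 9, 16, 25, 16, 9, 24, 1, 0, 1, 24, 9, 16, 25, 16, 9, 24, 1, 0, 1, 24, 9, 16, 25, 16, 9, 24, 1.
The distinct values are {0, 1, 9, 16, 24, 25}; there are 6 of them.

6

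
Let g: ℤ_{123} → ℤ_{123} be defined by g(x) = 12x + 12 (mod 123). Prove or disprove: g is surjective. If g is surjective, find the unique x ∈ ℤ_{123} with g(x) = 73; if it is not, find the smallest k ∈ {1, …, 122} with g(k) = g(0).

Since gcd(12, 123) = 3, we have 12x ≡ 0 (mod 3) for all x, so g(x) ≡ 0 (mod 3).
But 1 ≢ 0 (mod 3), so 1 ∈ ℤ_{123} has no preimage. Therefore g is not surjective.
Since g is not surjective, we find the least positive k with g(k) = g(0): this means 12k ≡ 0 (mod 123), i.e. 123 ∣ 12k. Since gcd(12, 123) = 3, dividing through by 3 this holds exactly when 41 ∣ 4k, and as gcd(4, 41) = 1, exactly when 41 ∣ k.
The smallest positive such k is 41.

41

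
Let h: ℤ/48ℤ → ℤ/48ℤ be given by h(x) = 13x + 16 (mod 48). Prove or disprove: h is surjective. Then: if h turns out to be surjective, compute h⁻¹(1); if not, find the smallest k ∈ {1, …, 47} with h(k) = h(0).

By definition, h is surjective if every y in the codomain equals h(x) for some x in the domain.
Since gcd(13, 48) = 1, 13 is invertible modulo 48. Euclid's algorithm: 48 = 3·13 + 9, 13 = 1·9 + 4, 9 = 2·4 + 1; back-substituting gives 1 = 37·13 − 10·48, so 13⁻¹ ≡ 37 (mod 48).
For any y ∈ ℤ/48ℤ, x = 37(y − 16) mod 48 satisfies h(x) = 13·37(y − 16) + 16 ≡ y (since 13·37 ≡ 1 mod 48). So every y has a preimage.
Therefore h is surjective.
Since h is surjective, we find h⁻¹(1): we need 13x ≡ 1 − 16 ≡ 33 (mod 48). Using 13⁻¹ = 37: x ≡ 37·33 = 1221 = 25·48 + 21, so x = 21.
Check: h(21) = 13·21 + 16 = 289 = 6·48 + 1 ≡ 1 (mod 48).

21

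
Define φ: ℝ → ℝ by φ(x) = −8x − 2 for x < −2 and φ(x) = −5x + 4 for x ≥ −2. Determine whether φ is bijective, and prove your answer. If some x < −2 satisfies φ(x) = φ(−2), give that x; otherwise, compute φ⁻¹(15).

Both pieces are strictly decreasing (slopes −8 and −5), so each is injective on its own interval.
The left piece maps (−∞, −2) onto (14, ∞); the right piece maps [−2, ∞) onto (−∞, 14].
Since 14 = 14, the images partition ℝ: φ is injective and surjective, hence bijective.
Because the two images are disjoint, no x < −2 has φ(x) = φ(−2), so we compute φ⁻¹(15): 15 lies in (14, ∞), so solve −8x − 2 = 15: x = (15 + 2)/(−8) = −17/8.

-17/8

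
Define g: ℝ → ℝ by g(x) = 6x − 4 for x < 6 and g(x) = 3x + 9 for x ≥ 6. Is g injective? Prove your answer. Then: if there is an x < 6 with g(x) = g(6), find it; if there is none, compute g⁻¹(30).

31/6

Both pieces are strictly increasing (slopes 6 and 3), so each is injective on its own interval.
The left piece maps (−∞, 6) onto (−∞, 32); the right piece maps [6, ∞) onto [27, ∞).
These images overlap. In particular g(6) = 27 (right piece), and solving 6x − 4 = 27 on the left piece gives x = 31/6 < 6.
So g(31/6) = g(6) with 31/6 ≠ 6, and g is not injective. This x = 31/6 is the requested value below 6.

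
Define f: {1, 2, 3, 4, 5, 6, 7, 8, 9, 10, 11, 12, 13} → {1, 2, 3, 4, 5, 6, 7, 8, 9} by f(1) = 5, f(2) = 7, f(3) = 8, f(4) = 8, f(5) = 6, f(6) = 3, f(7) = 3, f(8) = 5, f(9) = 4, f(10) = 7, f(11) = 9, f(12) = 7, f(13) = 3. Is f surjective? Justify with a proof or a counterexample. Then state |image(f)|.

No element maps to 1, so f is not surjective.
The image of f is {3, 4, 5, 6, 7, 8, 9}, which has 7 elements.

7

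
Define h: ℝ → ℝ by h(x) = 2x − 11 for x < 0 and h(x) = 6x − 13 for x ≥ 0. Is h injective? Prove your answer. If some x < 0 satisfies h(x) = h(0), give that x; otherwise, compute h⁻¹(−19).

-1

Both pieces are strictly increasing (slopes 2 and 6), so each is injective on its own interval.
The left piece maps (−∞, 0) onto (−∞, −11); the right piece maps [0, ∞) onto [−13, ∞).
These images overlap. In particular h(0) = −13 (right piece), and solving 2x − 11 = −13 on the left piece gives x = −1 < 0.
So h(−1) = h(0) with −1 ≠ 0, and h is not injective. This x = −1 is the requested value below 0.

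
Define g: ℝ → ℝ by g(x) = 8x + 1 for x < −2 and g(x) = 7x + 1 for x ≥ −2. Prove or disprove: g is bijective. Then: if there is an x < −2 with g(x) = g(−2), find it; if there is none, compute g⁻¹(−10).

-11/7

Both pieces are strictly increasing (slopes 8 and 7), so each is injective on its own interval.
The left piece maps (−∞, −2) onto (−∞, −15); the right piece maps [−2, ∞) onto [−13, ∞).
The images leave a gap (−15 has no preimage), so g is not surjective, hence not bijective.
Because the two images are disjoint, no x < −2 has g(x) = g(−2), so we compute g⁻¹(−10): −10 lies in [−13, ∞), so solve 7x + 1 = −10: x = (−10 − 1)/7 = −11/7.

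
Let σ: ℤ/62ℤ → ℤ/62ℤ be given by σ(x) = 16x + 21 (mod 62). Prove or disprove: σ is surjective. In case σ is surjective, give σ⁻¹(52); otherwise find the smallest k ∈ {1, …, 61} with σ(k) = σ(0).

Since gcd(16, 62) = 2, we have 16x ≡ 0 (mod 2) for all x, so σ(x) ≡ 1 (mod 2).
But 0 ≢ 1 (mod 2), so 0 ∈ ℤ/62ℤ has no preimage. Hence σ is not surjective.
Since σ is not surjective, we find the least positive k with σ(k) = σ(0): this means 16k ≡ 0 (mod 62), i.e. 62 ∣ 16k. Since gcd(16, 62) = 2, dividing through by 2 this holds exactly when 31 ∣ 8k, and as gcd(8, 31) = 1, exactly when 31 ∣ k.
The smallest positive such k is 31.

31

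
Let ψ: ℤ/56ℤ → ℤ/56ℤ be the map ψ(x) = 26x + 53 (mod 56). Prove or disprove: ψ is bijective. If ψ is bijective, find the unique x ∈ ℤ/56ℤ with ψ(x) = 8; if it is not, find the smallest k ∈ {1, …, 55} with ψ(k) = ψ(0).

28

We have gcd(26, 56) = 2 > 1. Taking s = 0 and t = 28: ψ(0) = 53 and ψ(28) = 26·28 + 53 = 781 ≡ 53 (mod 56).
So ψ(0) = ψ(28) while 0 ≠ 28, so ψ is not injective, hence not bijective.
Since ψ is not bijective, we find the least positive k with ψ(k) = ψ(0): this means 26k ≡ 0 (mod 56), i.e. 56 ∣ 26k. Since gcd(26, 56) = 2, dividing through by 2 this holds exactly when 28 ∣ 13k, and as gcd(13, 28) = 1, exactly when 28 ∣ k.
The smallest positive such k is 28.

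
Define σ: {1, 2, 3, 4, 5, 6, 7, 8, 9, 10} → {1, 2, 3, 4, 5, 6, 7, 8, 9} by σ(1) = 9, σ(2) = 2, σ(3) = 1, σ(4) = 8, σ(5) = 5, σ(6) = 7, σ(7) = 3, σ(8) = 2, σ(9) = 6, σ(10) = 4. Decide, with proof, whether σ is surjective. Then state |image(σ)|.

Every element of the codomain has a preimage: 1 = σ(3), 2 = σ(2), 3 = σ(7), 4 = σ(10), 5 = σ(5), 6 = σ(9), 7 = σ(6), 8 = σ(4), 9 = σ(1).
Hence σ is surjective.
The image of σ is {1, 2, 3, 4, 5, 6, 7, 8, 9}, which has 9 elements.

9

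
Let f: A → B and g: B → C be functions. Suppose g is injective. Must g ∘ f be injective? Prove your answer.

No. Take A = {1, 2}, B = C = {1, 2, 3}, f(1) = f(2) = 1, and g = identity (injective).
Then (g ∘ f)(1) = (g ∘ f)(2) = 1 with 1 ≠ 2, so g ∘ f is not injective.

not injective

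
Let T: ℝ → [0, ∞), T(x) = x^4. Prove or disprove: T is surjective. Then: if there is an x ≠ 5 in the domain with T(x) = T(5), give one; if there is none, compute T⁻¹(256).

For any y ∈ [0, ∞), x = y^{1/4} ∈ ℝ satisfies x^4 = y, so T is surjective.
For the follow-up, such an x exists: taking x = −5 ∈ ℝ gives T(−5) = 625 = T(5) with −5 ≠ 5.

-5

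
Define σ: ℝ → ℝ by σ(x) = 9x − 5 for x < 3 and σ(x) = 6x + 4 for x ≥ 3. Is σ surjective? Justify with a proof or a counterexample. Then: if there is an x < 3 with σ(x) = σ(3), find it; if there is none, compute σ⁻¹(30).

13/3

Both pieces are strictly increasing (slopes 9 and 6), so each is injective on its own interval.
The left piece maps (−∞, 3) onto (−∞, 22); the right piece maps [3, ∞) onto [22, ∞).
These images together cover ℝ, so σ is surjective.
Because the two images are disjoint, no x < 3 has σ(x) = σ(3), so we compute σ⁻¹(30): 30 lies in [22, ∞), so solve 6x + 4 = 30: x = (30 − 4)/6 = 13/3.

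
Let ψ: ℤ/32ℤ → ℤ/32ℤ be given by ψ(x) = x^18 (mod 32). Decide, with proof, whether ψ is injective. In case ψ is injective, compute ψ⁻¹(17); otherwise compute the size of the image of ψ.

ψ(0) = 0^18 = 0.
ψ(2): Repeated squaring mod 32: 2^1 ≡ 2, 2^2 ≡ 2² = 4, 2^4 ≡ 4² = 16, 2^8 ≡ 16² = 256 ≡ 0, 2^16 ≡ 0² = 0. Since 18 = 16 + 2, 2^18 ≡ 0·4: 0·4 = 0. So 2^18 ≡ 0 (mod 32).
So ψ(0) = ψ(2) = 0 while 0 ≠ 2, thus ψ is not injective.
Since ψ is not injective, we determine |image(ψ)|. Computing x^18 mod 32 for each x (by repeated squaring, reducing mod 32 at every step), the values ψ(0), ψ(1), …, ψ(31) are: 0, 1, 0, 9, 0, 25, 0, 17, 0, 17, 0, 25, 0, 9, 0, 1, 0, 1, 0, 9, 0, 25, 0, 17, 0, 17, 0, 25, 0, 9, 0, 1.
The distinct values are {0, 1, 9, 17, 25}; there are 5 of them.

5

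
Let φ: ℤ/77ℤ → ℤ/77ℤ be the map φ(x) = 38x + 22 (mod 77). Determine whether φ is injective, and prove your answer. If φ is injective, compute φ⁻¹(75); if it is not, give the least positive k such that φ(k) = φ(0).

Suppose φ(s) = φ(t) in ℤ/77ℤ. Then 38s + 22 ≡ 38t + 22 (mod 77), hence 38(s − t) ≡ 0 (mod 77).
Since gcd(38, 77) = 1, 38 is invertible modulo 77, therefore s − t ≡ 0 (mod 77), i.e. s = t.
Thus φ is injective.
We now compute 38⁻¹ mod 77 explicitly. Euclid's algorithm: 77 = 2·38 + 1; back-substituting gives 1 = 75·38 − 37·77, so 38⁻¹ ≡ 75 (mod 77).
Since φ is injective, we find φ⁻¹(75): we need 38x ≡ 75 − 22 ≡ 53 (mod 77). Using 38⁻¹ = 75: x ≡ 75·53 = 3975 = 51·77 + 48, so x = 48.
Check: φ(48) = 38·48 + 22 = 1846 = 23·77 + 75 ≡ 75 (mod 77).

48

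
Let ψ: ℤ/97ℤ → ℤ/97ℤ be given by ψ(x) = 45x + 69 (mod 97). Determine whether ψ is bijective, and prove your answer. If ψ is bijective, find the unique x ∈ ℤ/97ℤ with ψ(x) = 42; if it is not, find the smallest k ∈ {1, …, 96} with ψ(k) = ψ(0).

77

If ψ(a) = ψ(b), then 45a ≡ 45b (mod 97). Because gcd(45, 97) = 1, we may cancel 45 to get a ≡ b (mod 97).
We now compute 45⁻¹ mod 97 explicitly. Euclid's algorithm: 97 = 2·45 + 7, 45 = 6·7 + 3, 7 = 2·3 + 1; back-substituting gives 1 = 69·45 − 32·97, so 45⁻¹ ≡ 69 (mod 97).
Then y ↦ 69(y − 69) is a two-sided inverse to ψ, so every y ∈ ℤ/97ℤ has a preimage.
Hence ψ is bijective.
Since ψ is bijective, we compute ψ⁻¹(42): solve 45x + 69 ≡ 42 (mod 97), i.e. 45x ≡ 70 (mod 97).
Multiplying by 45⁻¹ = 69 gives x ≡ 69·70 = 4830 = 49·97 + 77 ≡ 77 (mod 97).
Check: ψ(77) = 45·77 + 69 = 3534 = 36·97 + 42 ≡ 42 (mod 97).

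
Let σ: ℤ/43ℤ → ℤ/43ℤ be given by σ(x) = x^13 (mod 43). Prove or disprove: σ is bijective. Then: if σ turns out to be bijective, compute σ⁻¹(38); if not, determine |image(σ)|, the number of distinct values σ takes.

Since 43 is prime, the nonzero elements of ℤ/43ℤ form a cyclic group of order 42.
As gcd(13, 42) = 1, raising to the 13th power is a bijection on this group: if u^13 ≡ v^13 then (uv^{−1})^13 = 1, and the only element of order dividing gcd(13, 42) = 1 is 1, so u = v.
With σ(0) = 0 this makes σ injective on all of ℤ/43ℤ, hence bijective (finite equal-size domain and codomain). In particular σ is bijective.
Since σ is bijective, we find the preimage of 38. The inverse of x ↦ x^13 on (ℤ/43ℤ)^× is x ↦ x^13, because 13·13 = 169 = 4·42 + 1 ≡ 1 (mod 42) and x^{42} = 1 for x ≠ 0 (Fermat). So σ⁻¹(38) = 38^13 mod 43.
Repeated squaring mod 43: 38^1 ≡ 38, 38^2 ≡ 38² = 1444 ≡ 25, 38^4 ≡ 25² = 625 ≡ 23, 38^8 ≡ 23² = 529 ≡ 13. Since 13 = 8 + 4 + 1, 38^13 ≡ 13·23·38: 13·23 = 299 ≡ 41, then 41·38 = 1558 ≡ 10. So 38^13 ≡ 10 (mod 43).
Hence σ⁻¹(38) = 10.

10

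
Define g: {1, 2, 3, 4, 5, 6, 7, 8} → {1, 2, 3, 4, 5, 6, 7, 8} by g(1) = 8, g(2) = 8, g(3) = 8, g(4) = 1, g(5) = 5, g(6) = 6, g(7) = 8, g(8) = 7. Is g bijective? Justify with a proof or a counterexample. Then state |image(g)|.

g(1) = 8 = g(2) with 1 ≠ 2, so g is not injective, hence not bijective.
The image of g is {1, 5, 6, 7, 8}, which has 5 elements.

5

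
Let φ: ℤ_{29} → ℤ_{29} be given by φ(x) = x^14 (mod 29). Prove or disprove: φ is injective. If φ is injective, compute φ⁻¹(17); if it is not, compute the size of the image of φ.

φ(2): Repeated squaring mod 29: 2^1 ≡ 2, 2^2 ≡ 2² = 4, 2^4 ≡ 4² = 16, 2^8 ≡ 16² = 256 ≡ 24. Since 14 = 8 + 4 + 2, 2^14 ≡ 24·16·4: 24·16 = 384 ≡ 7, then 7·4 = 28. So 2^14 ≡ 28 (mod 29).
φ(3): Repeated squaring mod 29: 3^1 ≡ 3, 3^2 ≡ 3² = 9, 3^4 ≡ 9² = 81 ≡ 23, 3^8 ≡ 23² = 529 ≡ 7. Since 14 = 8 + 4 + 2, 3^14 ≡ 7·23·9: 7·23 = 161 ≡ 16, then 16·9 = 144 ≡ 28. So 3^14 ≡ 28 (mod 29).
So φ(2) = φ(3) = 28 while 2 ≠ 3, thus φ is not injective.
Since φ is not injective, we determine |image(φ)|. Computing x^14 mod 29 for each x (by repeated squaring, reducing mod 29 at every step), the values φ(0), φ(1), …, φ(28) are: 0, 1, 28, 28, 1, 1, 1, 1, 28, 1, 28, 28, 28, 1, 28, 28, 1, 28, 28, 28, 1, 28, 1, 1, 1, 1, 28, 28, 1.
The distinct values are {0, 1, 28}; there are 3 of them.

3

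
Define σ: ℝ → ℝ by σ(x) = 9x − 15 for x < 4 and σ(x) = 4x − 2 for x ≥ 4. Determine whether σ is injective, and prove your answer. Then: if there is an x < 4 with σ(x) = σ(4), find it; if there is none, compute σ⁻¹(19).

Both pieces are strictly increasing (slopes 9 and 4), so each is injective on its own interval.
The left piece maps (−∞, 4) onto (−∞, 21); the right piece maps [4, ∞) onto [14, ∞).
These images overlap. In particular σ(4) = 14 (right piece), and solving 9x − 15 = 14 on the left piece gives x = 29/9 < 4.
So σ(29/9) = σ(4) with 29/9 ≠ 4, and σ is not injective. This x = 29/9 is the requested value below 4.

29/9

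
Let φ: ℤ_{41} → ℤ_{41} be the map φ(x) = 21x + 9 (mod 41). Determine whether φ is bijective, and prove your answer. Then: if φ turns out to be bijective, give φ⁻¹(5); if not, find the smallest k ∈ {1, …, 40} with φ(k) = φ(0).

If φ(s) = φ(t), then 21s ≡ 21t (mod 41). Because gcd(21, 41) = 1, we may cancel 21 to get s ≡ t (mod 41).
We now compute 21⁻¹ mod 41 explicitly. Euclid's algorithm: 41 = 1·21 + 20, 21 = 1·20 + 1; back-substituting gives 1 = 2·21 − 1·41, so 21⁻¹ ≡ 2 (mod 41).
Then y ↦ 2(y − 9) is a two-sided inverse to φ, so every y ∈ ℤ_{41} has a preimage.
Hence φ is bijective.
Since φ is bijective, we find φ⁻¹(5): we need 21x ≡ 5 − 9 ≡ 37 (mod 41). Using 21⁻¹ = 2: x ≡ 2·37 = 74 = 1·41 + 33, so x = 33.
Check: φ(33) = 21·33 + 9 = 702 = 17·41 + 5 ≡ 5 (mod 41).

33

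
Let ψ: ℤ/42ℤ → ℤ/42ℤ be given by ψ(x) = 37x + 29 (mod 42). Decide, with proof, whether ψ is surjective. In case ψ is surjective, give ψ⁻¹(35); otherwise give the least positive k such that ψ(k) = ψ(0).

24

Since gcd(37, 42) = 1, 37 is invertible modulo 42. Euclid's algorithm: 42 = 1·37 + 5, 37 = 7·5 + 2, 5 = 2·2 + 1; back-substituting gives 1 = 25·37 − 22·42, so 37⁻¹ ≡ 25 (mod 42).
Then y ↦ 25(y − 29) is a two-sided inverse to ψ, so every y ∈ ℤ/42ℤ has a preimage.
Thus ψ is surjective.
Since ψ is surjective, we compute ψ⁻¹(35): solve 37x + 29 ≡ 35 (mod 42), i.e. 37x ≡ 6 (mod 42).
Multiplying by 37⁻¹ = 25 gives x ≡ 25·6 = 150 = 3·42 + 24 ≡ 24 (mod 42).
Check: ψ(24) = 37·24 + 29 = 917 = 21·42 + 35 ≡ 35 (mod 42).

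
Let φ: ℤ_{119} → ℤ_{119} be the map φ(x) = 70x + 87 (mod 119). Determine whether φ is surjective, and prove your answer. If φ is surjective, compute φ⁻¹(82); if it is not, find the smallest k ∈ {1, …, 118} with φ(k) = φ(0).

17

Recall: surjectivity means every element of the codomain has a preimage under φ.
Since gcd(70, 119) = 7, we have 70x ≡ 0 (mod 7) for all x, so φ(x) ≡ 3 (mod 7).
But 0 ≢ 3 (mod 7), so 0 ∈ ℤ_{119} has no preimage. Hence φ is not surjective.
Since φ is not surjective, we find the least positive k with φ(k) = φ(0): this means 70k ≡ 0 (mod 119), i.e. 119 ∣ 70k. Since gcd(70, 119) = 7, dividing through by 7 this holds exactly when 17 ∣ 10k, and as gcd(10, 17) = 1, exactly when 17 ∣ k.
The smallest positive such k is 17.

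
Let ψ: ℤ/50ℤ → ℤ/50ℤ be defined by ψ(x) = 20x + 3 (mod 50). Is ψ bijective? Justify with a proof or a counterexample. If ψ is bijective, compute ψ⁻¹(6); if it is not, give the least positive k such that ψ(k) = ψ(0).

5

We have gcd(20, 50) = 10 > 1. Taking a = 0 and b = 5: ψ(0) = 3 and ψ(5) = 20·5 + 3 = 103 ≡ 3 (mod 50).
So ψ(0) = ψ(5) while 0 ≠ 5, so ψ is not injective, hence not bijective.
Since ψ is not bijective, we find the least positive k with ψ(k) = ψ(0): this means 20k ≡ 0 (mod 50), i.e. 50 ∣ 20k. Since gcd(20, 50) = 10, dividing through by 10 this holds exactly when 5 ∣ 2k, and as gcd(2, 5) = 1, exactly when 5 ∣ k.
The smallest positive such k is 5.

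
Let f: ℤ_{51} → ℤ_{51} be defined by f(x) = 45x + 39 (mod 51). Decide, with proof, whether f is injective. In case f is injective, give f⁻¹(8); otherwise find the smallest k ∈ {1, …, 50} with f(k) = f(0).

We have gcd(45, 51) = 3 > 1. Taking s = 0 and t = 17: f(0) = 39 and f(17) = 45·17 + 39 = 804 ≡ 39 (mod 51).
So f(0) = f(17) while 0 ≠ 17, so f is not injective.
Since f is not injective, we find the least positive k with f(k) = f(0): this means 45k ≡ 0 (mod 51), i.e. 51 ∣ 45k. Since gcd(45, 51) = 3, dividing through by 3 this holds exactly when 17 ∣ 15k, and as gcd(15, 17) = 1, exactly when 17 ∣ k.
The smallest positive such k is 17.

17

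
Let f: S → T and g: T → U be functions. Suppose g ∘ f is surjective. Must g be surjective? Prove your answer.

Let c ∈ U. Since g ∘ f is surjective, some a ∈ S has g(f(a)) = c. Then b = f(a) ∈ T satisfies g(b) = c. So g is surjective.

surjective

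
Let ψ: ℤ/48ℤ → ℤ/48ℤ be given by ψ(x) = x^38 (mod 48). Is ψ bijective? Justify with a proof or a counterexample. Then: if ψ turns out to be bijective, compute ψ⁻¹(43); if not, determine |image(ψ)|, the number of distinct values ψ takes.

6

ψ(2): Repeated squaring mod 48: 2^1 ≡ 2, 2^2 ≡ 2² = 4, 2^4 ≡ 4² = 16, 2^8 ≡ 16² = 256 ≡ 16, 2^16 ≡ 16² = 256 ≡ 16, 2^32 ≡ 16² = 256 ≡ 16. Since 38 = 32 + 4 + 2, 2^38 ≡ 16·16·4: 16·16 = 256 ≡ 16, then 16·4 = 64 ≡ 16. So 2^38 ≡ 16 (mod 48).
ψ(4): Repeated squaring mod 48: 4^1 ≡ 4, 4^2 ≡ 4² = 16, 4^4 ≡ 16² = 256 ≡ 16, 4^8 ≡ 16² = 256 ≡ 16, 4^16 ≡ 16² = 256 ≡ 16, 4^32 ≡ 16² = 256 ≡ 16. Since 38 = 32 + 4 + 2, 4^38 ≡ 16·16·16: 16·16 = 256 ≡ 16, then 16·16 = 256 ≡ 16. So 4^38 ≡ 16 (mod 48).
So ψ(2) = ψ(4) = 16 while 2 ≠ 4, hence ψ is not injective, hence not bijective.
Since ψ is not bijective, we determine |image(ψ)|. Computing x^38 mod 48 for each x (by repeated squaring, reducing mod 48 at every step), the values ψ(0), ψ(1), …, ψ(47) are: 0, 1, 16, 9, 16, 25, 0, 1, 16, 33, 16, 25, 0, 25, 16, 33, 16, 1, 0, 25, 16, 9, 16, 1, 0, 1, 16, 9, 16, 25, 0, 1, 16, 33, 16, 25, 0, 25, 16, 33, 16, 1, 0, 25, 16, 9, 16, 1.
The distinct values are {0, 1, 9, 16, 25, 33}; there are 6 of them.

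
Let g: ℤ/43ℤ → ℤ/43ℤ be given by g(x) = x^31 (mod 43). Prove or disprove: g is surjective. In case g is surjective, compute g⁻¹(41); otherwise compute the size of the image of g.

11

Since 43 is prime, the nonzero elements of ℤ/43ℤ form a cyclic group of order 42.
As gcd(31, 42) = 1, raising to the 31st power is a bijection on this group: if s^31 ≡ t^31 then (st^{−1})^31 = 1, and the only element of order dividing gcd(31, 42) = 1 is 1, so s = t.
With g(0) = 0 this makes g injective on all of ℤ/43ℤ, hence bijective (finite equal-size domain and codomain). In particular g is surjective.
Since g is surjective, we find the preimage of 41. The inverse of x ↦ x^31 on (ℤ/43ℤ)^× is x ↦ x^19, because 31·19 = 589 = 14·42 + 1 ≡ 1 (mod 42) and x^{42} = 1 for x ≠ 0 (Fermat). So g⁻¹(41) = 41^19 mod 43.
Repeated squaring mod 43: 41^1 ≡ 41, 41^2 ≡ 41² = 1681 ≡ 4, 41^4 ≡ 4² = 16, 41^8 ≡ 16² = 256 ≡ 41, 41^16 ≡ 41² = 1681 ≡ 4. Since 19 = 16 + 2 + 1, 41^19 ≡ 4·4·41: 4·4 = 16, then 16·41 = 656 ≡ 11. So 41^19 ≡ 11 (mod 43).
Hence g⁻¹(41) = 11.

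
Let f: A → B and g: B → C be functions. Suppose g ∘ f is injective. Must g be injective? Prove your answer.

not injective

No. Take A = {0, 1}, B = {0, 1, 2, 3}, C = {0, 1, 2, 3}, f(a) = a for each a ∈ A, and g(b) = 2 if b ∈ {2, 3} else g(b) = b.
Then g ∘ f = f is injective (A ⊂ B and f is the inclusion), but g(2) = g(3) = 2 with 2 ≠ 3, so g is not injective.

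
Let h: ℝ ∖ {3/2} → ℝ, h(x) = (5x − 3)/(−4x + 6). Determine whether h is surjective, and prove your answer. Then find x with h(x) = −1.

-3

If h(x) = −5/4, cross-multiplying gives −4(5x − 3) = 5(−4x + 6), which simplifies to 12 = 30 — false.  So −5/4 has no preimage and h is not surjective.
Solving h(x) = −1: cross-multiplying gives 5x − 3 = −1(−4x + 6), which rearranges to 1x = −3, so x = −3.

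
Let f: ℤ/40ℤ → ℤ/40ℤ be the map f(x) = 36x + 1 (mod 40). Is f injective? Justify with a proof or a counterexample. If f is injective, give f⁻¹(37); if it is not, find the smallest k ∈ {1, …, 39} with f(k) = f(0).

Recall: f is injective when f(s) = f(t) forces s = t.
We have gcd(36, 40) = 4 > 1. Taking s = 0 and t = 10: f(0) = 1 and f(10) = 36·10 + 1 = 361 ≡ 1 (mod 40).
So f(0) = f(10) while 0 ≠ 10, thus f is not injective.
Since f is not injective, we find the least positive k with f(k) = f(0): this means 36k ≡ 0 (mod 40), i.e. 40 ∣ 36k. Since gcd(36, 40) = 4, dividing through by 4 this holds exactly when 10 ∣ 9k, and as gcd(9, 10) = 1, exactly when 10 ∣ k.
The smallest positive such k is 10.

10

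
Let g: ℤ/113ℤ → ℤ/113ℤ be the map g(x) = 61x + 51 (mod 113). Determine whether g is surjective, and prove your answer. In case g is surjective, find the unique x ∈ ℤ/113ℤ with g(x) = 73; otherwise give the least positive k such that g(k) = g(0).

By definition, surjectivity means every element of the codomain has a preimage under g.
Since gcd(61, 113) = 1, 61 is invertible modulo 113. Euclid's algorithm: 113 = 1·61 + 52, 61 = 1·52 + 9, 52 = 5·9 + 7, 9 = 1·7 + 2, 7 = 3·2 + 1; back-substituting gives 1 = 63·61 − 34·113, so 61⁻¹ ≡ 63 (mod 113).
For any y ∈ ℤ/113ℤ, x = 63(y − 51) mod 113 satisfies g(x) = 61·63(y − 51) + 51 ≡ y (since 61·63 ≡ 1 mod 113). So every y has a preimage.
Therefore g is surjective.
Since g is surjective, we find g⁻¹(73): we need 61x ≡ 73 − 51 ≡ 22 (mod 113). Using 61⁻¹ = 63: x ≡ 63·22 = 1386 = 12·113 + 30, so x = 30.
Check: g(30) = 61·30 + 51 = 1881 = 16·113 + 73 ≡ 73 (mod 113).

30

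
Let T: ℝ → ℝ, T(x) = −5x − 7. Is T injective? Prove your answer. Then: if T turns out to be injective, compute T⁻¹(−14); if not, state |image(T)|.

By definition, injectivity means: for all s, t in the domain, T(s) = T(t) implies s = t.
Suppose T(s) = T(t). Then −5s − 7 = −5t − 7, therefore −5s = −5t, so s = t.
Hence T is injective.
Since T is injective, we compute T⁻¹(−14) = (−14 + 7)/(−5) = 7/5.

7/5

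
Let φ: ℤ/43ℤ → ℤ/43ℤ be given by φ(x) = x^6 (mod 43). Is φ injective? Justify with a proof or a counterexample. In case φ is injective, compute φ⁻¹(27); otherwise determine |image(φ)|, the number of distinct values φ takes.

8

φ(1) = 1^6 = 1.
φ(6): Repeated squaring mod 43: 6^1 ≡ 6, 6^2 ≡ 6² = 36, 6^4 ≡ 36² = 1296 ≡ 6. Since 6 = 4 + 2, 6^6 ≡ 6·36: 6·36 = 216 ≡ 1. So 6^6 ≡ 1 (mod 43).
So φ(1) = φ(6) = 1 while 1 ≠ 6, therefore φ is not injective.
Since φ is not injective, we determine |image(φ)|. Computing x^6 mod 43 for each x (by repeated squaring, reducing mod 43 at every step), the values φ(0), φ(1), …, φ(42) are: 0, 1, 21, 41, 11, 16, 1, 1, 16, 4, 35, 4, 21, 16, 21, 11, 35, 35, 41, 11, 4, 41, 41, 4, 11, 41, 35, 35, 11, 21, 16, 21, 4, 35, 4, 16, 1, 1, 16, 11, 41, 21, 1.
The distinct values are {0, 1, 4, 11, 16, 21, 35, 41}; there are 8 of them.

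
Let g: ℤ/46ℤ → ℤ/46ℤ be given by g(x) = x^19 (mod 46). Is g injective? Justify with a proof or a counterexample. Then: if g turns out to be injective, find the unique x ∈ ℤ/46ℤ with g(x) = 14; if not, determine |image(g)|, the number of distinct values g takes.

Computing x^19 mod 46 for each x (by repeated squaring, reducing mod 46 at every step), the values g(0), g(1), …, g(45) are: 0, 1, 26, 29, 32, 7, 18, 11, 4, 13, 44, 15, 8, 25, 10, 19, 12, 5, 16, 37, 40, 43, 22, 23, 24, 3, 6, 9, 30, 41, 34, 27, 36, 21, 38, 31, 2, 33, 42, 35, 28, 39, 14, 17, 20, 45.
Every element of ℤ/46ℤ appears exactly once in this list, so g is a bijection, and in particular injective.
Since g is injective, we read off the preimage of 14 from the same table: g(42) = 14, so g⁻¹(14) = 42.

42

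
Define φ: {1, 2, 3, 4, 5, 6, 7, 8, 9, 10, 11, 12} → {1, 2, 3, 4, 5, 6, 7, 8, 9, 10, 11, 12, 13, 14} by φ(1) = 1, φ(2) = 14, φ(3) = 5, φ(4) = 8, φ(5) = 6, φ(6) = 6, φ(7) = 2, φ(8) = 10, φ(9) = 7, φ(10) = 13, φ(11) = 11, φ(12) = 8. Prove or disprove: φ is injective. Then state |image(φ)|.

10

φ(5) = 6 = φ(6) with 5 ≠ 6, so φ is not injective.
The image of φ is {1, 2, 5, 6, 7, 8, 10, 11, 13, 14}, which has 10 elements.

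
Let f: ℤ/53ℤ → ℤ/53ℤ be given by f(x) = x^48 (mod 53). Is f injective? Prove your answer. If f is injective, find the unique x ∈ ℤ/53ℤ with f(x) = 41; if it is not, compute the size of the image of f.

14

f(2): Repeated squaring mod 53: 2^1 ≡ 2, 2^2 ≡ 2² = 4, 2^4 ≡ 4² = 16, 2^8 ≡ 16² = 256 ≡ 44, 2^16 ≡ 44² = 1936 ≡ 28, 2^32 ≡ 28² = 784 ≡ 42. Since 48 = 32 + 16, 2^48 ≡ 42·28: 42·28 = 1176 ≡ 10. So 2^48 ≡ 10 (mod 53).
f(7): Repeated squaring mod 53: 7^1 ≡ 7, 7^2 ≡ 7² = 49, 7^4 ≡ 49² = 2401 ≡ 16, 7^8 ≡ 16² = 256 ≡ 44, 7^16 ≡ 44² = 1936 ≡ 28, 7^32 ≡ 28² = 784 ≡ 42. Since 48 = 32 + 16, 7^48 ≡ 42·28: 42·28 = 1176 ≡ 10. So 7^48 ≡ 10 (mod 53).
So f(2) = f(7) = 10 while 2 ≠ 7, therefore f is not injective.
Since f is not injective, we determine |image(f)|. Computing x^48 mod 53 for each x (by repeated squaring, reducing mod 53 at every step), the values f(0), f(1), …, f(52) are: 0, 1, 10, 36, 47, 24, 42, 10, 46, 24, 28, 49, 49, 44, 47, 16, 36, 15, 28, 44, 15, 42, 13, 1, 13, 46, 16, 16, 46, 13, 1, 13, 42, 15, 44, 28, 15, 36, 16, 47, 44, 49, 49, 28, 24, 46, 10, 42, 24, 47, 36, 10, 1.
The distinct values are {0, 1, 10, 13, 15, 16, 24, 28, 36, 42, 44, 46, 47, 49}; there are 14 of them.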